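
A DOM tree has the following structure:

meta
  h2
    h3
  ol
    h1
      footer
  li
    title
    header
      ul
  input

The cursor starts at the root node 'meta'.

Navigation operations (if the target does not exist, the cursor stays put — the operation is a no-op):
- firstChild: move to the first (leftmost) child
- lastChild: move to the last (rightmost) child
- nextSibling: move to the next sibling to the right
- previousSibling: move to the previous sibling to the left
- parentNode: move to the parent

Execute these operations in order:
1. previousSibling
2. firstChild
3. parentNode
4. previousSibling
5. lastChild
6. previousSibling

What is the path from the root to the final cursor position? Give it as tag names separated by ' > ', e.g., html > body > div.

Answer: meta > li

Derivation:
After 1 (previousSibling): meta (no-op, stayed)
After 2 (firstChild): h2
After 3 (parentNode): meta
After 4 (previousSibling): meta (no-op, stayed)
After 5 (lastChild): input
After 6 (previousSibling): li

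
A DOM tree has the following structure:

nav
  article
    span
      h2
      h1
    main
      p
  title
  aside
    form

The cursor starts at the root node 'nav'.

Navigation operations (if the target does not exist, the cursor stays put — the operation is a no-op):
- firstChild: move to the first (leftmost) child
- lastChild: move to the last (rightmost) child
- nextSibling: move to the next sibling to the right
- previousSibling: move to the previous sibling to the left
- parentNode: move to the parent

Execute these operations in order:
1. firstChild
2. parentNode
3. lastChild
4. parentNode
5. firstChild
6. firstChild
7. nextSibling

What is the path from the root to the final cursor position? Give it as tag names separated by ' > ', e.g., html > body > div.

After 1 (firstChild): article
After 2 (parentNode): nav
After 3 (lastChild): aside
After 4 (parentNode): nav
After 5 (firstChild): article
After 6 (firstChild): span
After 7 (nextSibling): main

Answer: nav > article > main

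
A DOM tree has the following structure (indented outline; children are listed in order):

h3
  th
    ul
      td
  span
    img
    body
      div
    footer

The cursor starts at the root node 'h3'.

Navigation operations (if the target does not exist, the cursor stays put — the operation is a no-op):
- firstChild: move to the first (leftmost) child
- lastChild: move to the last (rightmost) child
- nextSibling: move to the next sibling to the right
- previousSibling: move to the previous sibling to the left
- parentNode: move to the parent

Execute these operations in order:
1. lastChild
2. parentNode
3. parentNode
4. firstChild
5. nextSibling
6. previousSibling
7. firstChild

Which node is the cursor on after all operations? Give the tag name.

After 1 (lastChild): span
After 2 (parentNode): h3
After 3 (parentNode): h3 (no-op, stayed)
After 4 (firstChild): th
After 5 (nextSibling): span
After 6 (previousSibling): th
After 7 (firstChild): ul

Answer: ul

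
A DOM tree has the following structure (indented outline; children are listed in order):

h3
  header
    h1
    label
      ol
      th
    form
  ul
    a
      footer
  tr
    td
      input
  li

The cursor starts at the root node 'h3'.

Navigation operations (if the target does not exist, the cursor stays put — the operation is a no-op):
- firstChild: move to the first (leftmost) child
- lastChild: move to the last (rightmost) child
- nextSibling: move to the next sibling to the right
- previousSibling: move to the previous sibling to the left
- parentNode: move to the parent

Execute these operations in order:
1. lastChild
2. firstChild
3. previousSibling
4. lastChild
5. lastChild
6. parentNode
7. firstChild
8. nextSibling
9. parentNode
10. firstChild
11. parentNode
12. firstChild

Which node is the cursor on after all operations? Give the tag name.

After 1 (lastChild): li
After 2 (firstChild): li (no-op, stayed)
After 3 (previousSibling): tr
After 4 (lastChild): td
After 5 (lastChild): input
After 6 (parentNode): td
After 7 (firstChild): input
After 8 (nextSibling): input (no-op, stayed)
After 9 (parentNode): td
After 10 (firstChild): input
After 11 (parentNode): td
After 12 (firstChild): input

Answer: input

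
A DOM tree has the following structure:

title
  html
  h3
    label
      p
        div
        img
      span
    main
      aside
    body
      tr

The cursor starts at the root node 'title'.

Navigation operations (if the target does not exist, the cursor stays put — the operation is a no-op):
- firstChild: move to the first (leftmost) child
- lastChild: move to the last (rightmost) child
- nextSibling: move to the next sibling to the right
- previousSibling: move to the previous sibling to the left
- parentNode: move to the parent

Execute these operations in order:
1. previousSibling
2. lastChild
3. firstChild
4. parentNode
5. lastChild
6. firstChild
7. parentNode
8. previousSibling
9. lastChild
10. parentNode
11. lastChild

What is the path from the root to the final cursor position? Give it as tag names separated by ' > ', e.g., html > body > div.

After 1 (previousSibling): title (no-op, stayed)
After 2 (lastChild): h3
After 3 (firstChild): label
After 4 (parentNode): h3
After 5 (lastChild): body
After 6 (firstChild): tr
After 7 (parentNode): body
After 8 (previousSibling): main
After 9 (lastChild): aside
After 10 (parentNode): main
After 11 (lastChild): aside

Answer: title > h3 > main > aside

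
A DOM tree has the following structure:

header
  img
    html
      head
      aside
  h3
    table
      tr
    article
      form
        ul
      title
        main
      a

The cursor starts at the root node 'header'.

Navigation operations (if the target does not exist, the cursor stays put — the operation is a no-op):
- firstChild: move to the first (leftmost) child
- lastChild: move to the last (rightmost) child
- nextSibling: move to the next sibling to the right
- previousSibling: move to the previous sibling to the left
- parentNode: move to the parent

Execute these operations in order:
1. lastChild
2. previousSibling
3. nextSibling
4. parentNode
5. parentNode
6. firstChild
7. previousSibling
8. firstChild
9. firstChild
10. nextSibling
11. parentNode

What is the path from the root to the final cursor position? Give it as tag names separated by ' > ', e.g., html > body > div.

Answer: header > img > html

Derivation:
After 1 (lastChild): h3
After 2 (previousSibling): img
After 3 (nextSibling): h3
After 4 (parentNode): header
After 5 (parentNode): header (no-op, stayed)
After 6 (firstChild): img
After 7 (previousSibling): img (no-op, stayed)
After 8 (firstChild): html
After 9 (firstChild): head
After 10 (nextSibling): aside
After 11 (parentNode): html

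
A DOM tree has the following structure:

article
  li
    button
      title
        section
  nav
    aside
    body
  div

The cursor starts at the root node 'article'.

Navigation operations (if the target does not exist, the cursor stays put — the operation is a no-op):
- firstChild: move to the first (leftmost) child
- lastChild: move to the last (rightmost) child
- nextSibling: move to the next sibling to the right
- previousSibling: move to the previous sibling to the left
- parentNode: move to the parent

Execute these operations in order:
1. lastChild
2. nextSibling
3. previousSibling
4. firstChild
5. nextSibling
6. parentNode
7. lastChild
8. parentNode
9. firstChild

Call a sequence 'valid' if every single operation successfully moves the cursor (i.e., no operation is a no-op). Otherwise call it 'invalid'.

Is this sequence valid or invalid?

After 1 (lastChild): div
After 2 (nextSibling): div (no-op, stayed)
After 3 (previousSibling): nav
After 4 (firstChild): aside
After 5 (nextSibling): body
After 6 (parentNode): nav
After 7 (lastChild): body
After 8 (parentNode): nav
After 9 (firstChild): aside

Answer: invalid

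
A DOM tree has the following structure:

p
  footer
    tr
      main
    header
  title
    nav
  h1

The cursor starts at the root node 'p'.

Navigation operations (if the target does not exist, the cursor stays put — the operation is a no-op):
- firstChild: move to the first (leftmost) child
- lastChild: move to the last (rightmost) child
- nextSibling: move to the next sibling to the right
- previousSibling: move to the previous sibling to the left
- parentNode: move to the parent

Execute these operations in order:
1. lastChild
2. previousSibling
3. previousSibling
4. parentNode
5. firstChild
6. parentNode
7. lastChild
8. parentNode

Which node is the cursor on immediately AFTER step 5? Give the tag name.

After 1 (lastChild): h1
After 2 (previousSibling): title
After 3 (previousSibling): footer
After 4 (parentNode): p
After 5 (firstChild): footer

Answer: footer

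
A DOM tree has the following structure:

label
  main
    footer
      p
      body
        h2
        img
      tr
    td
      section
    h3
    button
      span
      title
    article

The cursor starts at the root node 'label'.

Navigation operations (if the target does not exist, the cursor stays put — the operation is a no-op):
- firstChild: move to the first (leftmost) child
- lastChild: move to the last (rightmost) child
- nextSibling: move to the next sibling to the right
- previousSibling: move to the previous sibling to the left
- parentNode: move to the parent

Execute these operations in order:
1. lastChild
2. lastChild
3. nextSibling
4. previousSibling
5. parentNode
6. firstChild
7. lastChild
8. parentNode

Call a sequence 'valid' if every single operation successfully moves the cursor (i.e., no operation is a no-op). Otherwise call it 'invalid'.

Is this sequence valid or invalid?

After 1 (lastChild): main
After 2 (lastChild): article
After 3 (nextSibling): article (no-op, stayed)
After 4 (previousSibling): button
After 5 (parentNode): main
After 6 (firstChild): footer
After 7 (lastChild): tr
After 8 (parentNode): footer

Answer: invalid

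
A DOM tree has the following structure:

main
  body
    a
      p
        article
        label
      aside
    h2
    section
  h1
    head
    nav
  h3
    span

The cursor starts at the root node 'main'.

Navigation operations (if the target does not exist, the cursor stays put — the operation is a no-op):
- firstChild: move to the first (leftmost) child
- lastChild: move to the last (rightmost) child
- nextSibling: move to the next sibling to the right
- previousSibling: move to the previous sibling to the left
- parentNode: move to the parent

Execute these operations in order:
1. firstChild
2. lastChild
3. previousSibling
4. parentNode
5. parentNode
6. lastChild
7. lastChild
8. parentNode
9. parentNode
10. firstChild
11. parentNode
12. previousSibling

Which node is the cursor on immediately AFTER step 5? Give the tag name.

After 1 (firstChild): body
After 2 (lastChild): section
After 3 (previousSibling): h2
After 4 (parentNode): body
After 5 (parentNode): main

Answer: main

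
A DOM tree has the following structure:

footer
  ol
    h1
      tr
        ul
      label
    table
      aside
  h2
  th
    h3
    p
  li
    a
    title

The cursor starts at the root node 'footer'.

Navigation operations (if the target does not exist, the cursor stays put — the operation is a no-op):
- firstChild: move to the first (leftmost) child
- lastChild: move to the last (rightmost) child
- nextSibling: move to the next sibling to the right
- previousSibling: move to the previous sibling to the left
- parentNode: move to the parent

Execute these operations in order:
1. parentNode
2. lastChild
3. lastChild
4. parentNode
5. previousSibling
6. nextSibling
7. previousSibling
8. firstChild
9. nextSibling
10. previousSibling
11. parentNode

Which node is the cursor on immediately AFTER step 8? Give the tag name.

After 1 (parentNode): footer (no-op, stayed)
After 2 (lastChild): li
After 3 (lastChild): title
After 4 (parentNode): li
After 5 (previousSibling): th
After 6 (nextSibling): li
After 7 (previousSibling): th
After 8 (firstChild): h3

Answer: h3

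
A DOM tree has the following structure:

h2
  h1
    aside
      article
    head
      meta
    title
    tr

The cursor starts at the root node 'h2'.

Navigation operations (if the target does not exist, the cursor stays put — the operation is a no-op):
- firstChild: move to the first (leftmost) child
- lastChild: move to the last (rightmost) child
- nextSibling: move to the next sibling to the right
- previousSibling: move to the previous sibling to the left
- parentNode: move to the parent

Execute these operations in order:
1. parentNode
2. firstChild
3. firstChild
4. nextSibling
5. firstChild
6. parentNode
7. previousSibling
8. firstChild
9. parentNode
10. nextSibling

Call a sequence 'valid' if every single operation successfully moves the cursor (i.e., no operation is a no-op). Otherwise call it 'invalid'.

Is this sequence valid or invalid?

After 1 (parentNode): h2 (no-op, stayed)
After 2 (firstChild): h1
After 3 (firstChild): aside
After 4 (nextSibling): head
After 5 (firstChild): meta
After 6 (parentNode): head
After 7 (previousSibling): aside
After 8 (firstChild): article
After 9 (parentNode): aside
After 10 (nextSibling): head

Answer: invalid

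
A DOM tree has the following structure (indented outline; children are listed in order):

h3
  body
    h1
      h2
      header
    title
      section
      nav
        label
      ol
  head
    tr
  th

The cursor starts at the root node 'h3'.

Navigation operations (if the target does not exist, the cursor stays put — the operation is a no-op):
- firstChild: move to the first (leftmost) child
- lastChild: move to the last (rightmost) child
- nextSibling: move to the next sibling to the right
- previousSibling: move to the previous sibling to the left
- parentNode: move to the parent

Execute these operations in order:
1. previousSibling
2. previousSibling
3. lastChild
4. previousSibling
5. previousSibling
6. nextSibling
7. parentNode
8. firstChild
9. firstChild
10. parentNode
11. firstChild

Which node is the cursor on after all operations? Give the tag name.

Answer: h1

Derivation:
After 1 (previousSibling): h3 (no-op, stayed)
After 2 (previousSibling): h3 (no-op, stayed)
After 3 (lastChild): th
After 4 (previousSibling): head
After 5 (previousSibling): body
After 6 (nextSibling): head
After 7 (parentNode): h3
After 8 (firstChild): body
After 9 (firstChild): h1
After 10 (parentNode): body
After 11 (firstChild): h1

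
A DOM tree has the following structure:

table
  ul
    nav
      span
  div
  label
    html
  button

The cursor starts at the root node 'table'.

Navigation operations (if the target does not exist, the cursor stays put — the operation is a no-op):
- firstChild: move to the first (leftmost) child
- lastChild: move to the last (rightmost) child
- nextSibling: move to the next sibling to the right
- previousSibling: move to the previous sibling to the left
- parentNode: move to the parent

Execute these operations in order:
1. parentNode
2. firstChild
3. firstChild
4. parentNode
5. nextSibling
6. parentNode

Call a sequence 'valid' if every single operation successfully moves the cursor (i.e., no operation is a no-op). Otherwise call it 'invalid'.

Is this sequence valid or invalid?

Answer: invalid

Derivation:
After 1 (parentNode): table (no-op, stayed)
After 2 (firstChild): ul
After 3 (firstChild): nav
After 4 (parentNode): ul
After 5 (nextSibling): div
After 6 (parentNode): table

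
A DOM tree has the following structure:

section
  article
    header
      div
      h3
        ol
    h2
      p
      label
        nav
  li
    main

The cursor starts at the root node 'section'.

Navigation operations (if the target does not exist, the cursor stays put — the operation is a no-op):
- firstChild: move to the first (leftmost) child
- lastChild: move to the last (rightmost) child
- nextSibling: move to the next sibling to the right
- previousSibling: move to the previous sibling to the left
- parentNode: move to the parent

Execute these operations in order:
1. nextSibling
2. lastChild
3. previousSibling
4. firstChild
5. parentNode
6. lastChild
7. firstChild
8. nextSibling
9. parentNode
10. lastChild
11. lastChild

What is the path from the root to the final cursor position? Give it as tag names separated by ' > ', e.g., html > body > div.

After 1 (nextSibling): section (no-op, stayed)
After 2 (lastChild): li
After 3 (previousSibling): article
After 4 (firstChild): header
After 5 (parentNode): article
After 6 (lastChild): h2
After 7 (firstChild): p
After 8 (nextSibling): label
After 9 (parentNode): h2
After 10 (lastChild): label
After 11 (lastChild): nav

Answer: section > article > h2 > label > nav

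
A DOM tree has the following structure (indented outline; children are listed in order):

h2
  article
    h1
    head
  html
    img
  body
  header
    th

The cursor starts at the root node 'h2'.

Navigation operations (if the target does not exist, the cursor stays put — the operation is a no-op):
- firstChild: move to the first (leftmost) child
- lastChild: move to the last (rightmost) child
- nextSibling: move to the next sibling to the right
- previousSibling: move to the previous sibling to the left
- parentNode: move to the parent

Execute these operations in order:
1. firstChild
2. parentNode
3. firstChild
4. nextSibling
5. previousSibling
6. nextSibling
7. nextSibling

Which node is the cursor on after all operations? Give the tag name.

Answer: body

Derivation:
After 1 (firstChild): article
After 2 (parentNode): h2
After 3 (firstChild): article
After 4 (nextSibling): html
After 5 (previousSibling): article
After 6 (nextSibling): html
After 7 (nextSibling): body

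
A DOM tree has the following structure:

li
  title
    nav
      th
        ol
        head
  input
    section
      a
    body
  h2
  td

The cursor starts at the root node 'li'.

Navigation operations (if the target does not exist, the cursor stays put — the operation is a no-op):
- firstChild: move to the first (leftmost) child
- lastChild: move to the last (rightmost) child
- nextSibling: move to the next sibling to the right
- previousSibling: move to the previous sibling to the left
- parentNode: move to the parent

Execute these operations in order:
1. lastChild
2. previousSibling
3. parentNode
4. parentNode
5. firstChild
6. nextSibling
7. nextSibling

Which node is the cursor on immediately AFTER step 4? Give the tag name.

Answer: li

Derivation:
After 1 (lastChild): td
After 2 (previousSibling): h2
After 3 (parentNode): li
After 4 (parentNode): li (no-op, stayed)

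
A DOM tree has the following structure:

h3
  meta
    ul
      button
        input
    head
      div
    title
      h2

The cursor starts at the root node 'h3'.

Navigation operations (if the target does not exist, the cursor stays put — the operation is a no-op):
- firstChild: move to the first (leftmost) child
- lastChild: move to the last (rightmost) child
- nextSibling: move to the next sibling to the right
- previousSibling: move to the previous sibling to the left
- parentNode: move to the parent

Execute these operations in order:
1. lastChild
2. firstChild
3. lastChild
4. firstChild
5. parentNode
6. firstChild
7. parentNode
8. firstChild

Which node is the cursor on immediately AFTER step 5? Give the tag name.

After 1 (lastChild): meta
After 2 (firstChild): ul
After 3 (lastChild): button
After 4 (firstChild): input
After 5 (parentNode): button

Answer: button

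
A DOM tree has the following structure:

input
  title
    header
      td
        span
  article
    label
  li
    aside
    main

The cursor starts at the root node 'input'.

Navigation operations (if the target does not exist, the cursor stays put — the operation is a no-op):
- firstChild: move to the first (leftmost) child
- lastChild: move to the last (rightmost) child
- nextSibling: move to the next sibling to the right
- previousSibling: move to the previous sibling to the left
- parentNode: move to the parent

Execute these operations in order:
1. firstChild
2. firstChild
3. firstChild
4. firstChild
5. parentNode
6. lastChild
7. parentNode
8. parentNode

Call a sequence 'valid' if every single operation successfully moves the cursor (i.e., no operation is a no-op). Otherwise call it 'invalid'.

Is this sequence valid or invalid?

After 1 (firstChild): title
After 2 (firstChild): header
After 3 (firstChild): td
After 4 (firstChild): span
After 5 (parentNode): td
After 6 (lastChild): span
After 7 (parentNode): td
After 8 (parentNode): header

Answer: valid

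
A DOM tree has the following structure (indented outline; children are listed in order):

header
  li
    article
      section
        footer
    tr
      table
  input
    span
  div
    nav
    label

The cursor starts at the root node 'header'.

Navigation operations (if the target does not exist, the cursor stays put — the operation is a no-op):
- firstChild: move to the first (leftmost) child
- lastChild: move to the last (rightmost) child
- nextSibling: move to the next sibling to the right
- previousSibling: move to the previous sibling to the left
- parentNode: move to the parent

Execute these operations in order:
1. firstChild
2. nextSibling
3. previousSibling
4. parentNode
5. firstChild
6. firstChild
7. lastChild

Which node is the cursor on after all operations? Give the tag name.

After 1 (firstChild): li
After 2 (nextSibling): input
After 3 (previousSibling): li
After 4 (parentNode): header
After 5 (firstChild): li
After 6 (firstChild): article
After 7 (lastChild): section

Answer: section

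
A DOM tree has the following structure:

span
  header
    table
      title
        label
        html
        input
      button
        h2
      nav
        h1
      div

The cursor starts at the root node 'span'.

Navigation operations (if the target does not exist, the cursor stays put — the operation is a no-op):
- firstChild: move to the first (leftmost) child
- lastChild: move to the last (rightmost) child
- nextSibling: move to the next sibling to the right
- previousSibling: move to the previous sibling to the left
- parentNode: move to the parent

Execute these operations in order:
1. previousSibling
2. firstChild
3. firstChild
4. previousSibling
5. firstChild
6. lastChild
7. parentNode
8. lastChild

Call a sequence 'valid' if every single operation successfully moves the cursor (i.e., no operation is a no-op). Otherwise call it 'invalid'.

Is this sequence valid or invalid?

Answer: invalid

Derivation:
After 1 (previousSibling): span (no-op, stayed)
After 2 (firstChild): header
After 3 (firstChild): table
After 4 (previousSibling): table (no-op, stayed)
After 5 (firstChild): title
After 6 (lastChild): input
After 7 (parentNode): title
After 8 (lastChild): input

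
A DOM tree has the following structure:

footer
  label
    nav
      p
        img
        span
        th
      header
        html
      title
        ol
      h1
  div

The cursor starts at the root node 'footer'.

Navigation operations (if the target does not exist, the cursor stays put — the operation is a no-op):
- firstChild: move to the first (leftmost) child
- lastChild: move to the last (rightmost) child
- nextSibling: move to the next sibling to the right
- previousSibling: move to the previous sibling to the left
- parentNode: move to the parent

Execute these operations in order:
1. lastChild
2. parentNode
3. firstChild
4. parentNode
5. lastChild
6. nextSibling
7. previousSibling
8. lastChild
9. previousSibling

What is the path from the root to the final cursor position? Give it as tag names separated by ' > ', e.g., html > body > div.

Answer: footer > label > nav

Derivation:
After 1 (lastChild): div
After 2 (parentNode): footer
After 3 (firstChild): label
After 4 (parentNode): footer
After 5 (lastChild): div
After 6 (nextSibling): div (no-op, stayed)
After 7 (previousSibling): label
After 8 (lastChild): nav
After 9 (previousSibling): nav (no-op, stayed)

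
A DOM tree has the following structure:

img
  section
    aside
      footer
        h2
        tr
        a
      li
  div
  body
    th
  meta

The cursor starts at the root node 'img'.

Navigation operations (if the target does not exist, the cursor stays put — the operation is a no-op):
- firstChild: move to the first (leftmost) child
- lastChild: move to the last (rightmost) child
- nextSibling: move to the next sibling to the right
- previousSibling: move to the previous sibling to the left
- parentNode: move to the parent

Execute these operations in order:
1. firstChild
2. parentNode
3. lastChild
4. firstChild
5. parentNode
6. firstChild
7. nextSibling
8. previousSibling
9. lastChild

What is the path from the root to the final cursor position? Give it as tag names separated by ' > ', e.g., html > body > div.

After 1 (firstChild): section
After 2 (parentNode): img
After 3 (lastChild): meta
After 4 (firstChild): meta (no-op, stayed)
After 5 (parentNode): img
After 6 (firstChild): section
After 7 (nextSibling): div
After 8 (previousSibling): section
After 9 (lastChild): aside

Answer: img > section > aside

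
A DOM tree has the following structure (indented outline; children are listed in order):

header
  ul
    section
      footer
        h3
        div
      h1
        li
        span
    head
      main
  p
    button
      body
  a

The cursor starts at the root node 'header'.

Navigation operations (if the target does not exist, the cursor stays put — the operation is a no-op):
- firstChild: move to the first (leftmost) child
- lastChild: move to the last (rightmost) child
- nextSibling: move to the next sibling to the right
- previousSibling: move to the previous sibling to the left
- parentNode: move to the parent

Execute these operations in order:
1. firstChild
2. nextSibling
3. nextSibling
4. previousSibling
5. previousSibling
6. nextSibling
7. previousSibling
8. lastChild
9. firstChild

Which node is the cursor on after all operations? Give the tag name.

Answer: main

Derivation:
After 1 (firstChild): ul
After 2 (nextSibling): p
After 3 (nextSibling): a
After 4 (previousSibling): p
After 5 (previousSibling): ul
After 6 (nextSibling): p
After 7 (previousSibling): ul
After 8 (lastChild): head
After 9 (firstChild): main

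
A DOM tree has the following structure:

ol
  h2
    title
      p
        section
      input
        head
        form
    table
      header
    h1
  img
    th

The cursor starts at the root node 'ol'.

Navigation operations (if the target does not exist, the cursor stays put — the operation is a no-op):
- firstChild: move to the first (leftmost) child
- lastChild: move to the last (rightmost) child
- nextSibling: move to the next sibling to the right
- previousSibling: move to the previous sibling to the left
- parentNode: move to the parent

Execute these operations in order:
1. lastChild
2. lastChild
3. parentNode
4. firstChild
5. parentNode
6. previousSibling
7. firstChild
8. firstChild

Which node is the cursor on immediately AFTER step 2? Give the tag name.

After 1 (lastChild): img
After 2 (lastChild): th

Answer: th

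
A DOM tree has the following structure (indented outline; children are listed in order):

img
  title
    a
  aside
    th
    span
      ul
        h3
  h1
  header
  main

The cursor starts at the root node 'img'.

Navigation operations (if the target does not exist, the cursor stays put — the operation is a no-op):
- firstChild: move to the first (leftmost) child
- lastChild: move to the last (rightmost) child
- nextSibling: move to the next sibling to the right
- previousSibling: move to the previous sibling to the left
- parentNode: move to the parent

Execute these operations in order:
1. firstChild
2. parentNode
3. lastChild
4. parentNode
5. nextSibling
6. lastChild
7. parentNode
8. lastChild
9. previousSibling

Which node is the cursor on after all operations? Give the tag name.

After 1 (firstChild): title
After 2 (parentNode): img
After 3 (lastChild): main
After 4 (parentNode): img
After 5 (nextSibling): img (no-op, stayed)
After 6 (lastChild): main
After 7 (parentNode): img
After 8 (lastChild): main
After 9 (previousSibling): header

Answer: header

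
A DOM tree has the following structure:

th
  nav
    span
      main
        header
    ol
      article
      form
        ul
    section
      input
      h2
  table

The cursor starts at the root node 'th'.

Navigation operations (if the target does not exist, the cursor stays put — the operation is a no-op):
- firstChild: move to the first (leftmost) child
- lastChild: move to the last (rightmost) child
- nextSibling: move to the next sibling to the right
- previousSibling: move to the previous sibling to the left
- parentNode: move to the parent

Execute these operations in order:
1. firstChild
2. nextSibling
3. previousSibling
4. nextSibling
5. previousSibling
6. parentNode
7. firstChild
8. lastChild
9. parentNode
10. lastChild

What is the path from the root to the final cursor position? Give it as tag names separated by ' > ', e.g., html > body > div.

After 1 (firstChild): nav
After 2 (nextSibling): table
After 3 (previousSibling): nav
After 4 (nextSibling): table
After 5 (previousSibling): nav
After 6 (parentNode): th
After 7 (firstChild): nav
After 8 (lastChild): section
After 9 (parentNode): nav
After 10 (lastChild): section

Answer: th > nav > section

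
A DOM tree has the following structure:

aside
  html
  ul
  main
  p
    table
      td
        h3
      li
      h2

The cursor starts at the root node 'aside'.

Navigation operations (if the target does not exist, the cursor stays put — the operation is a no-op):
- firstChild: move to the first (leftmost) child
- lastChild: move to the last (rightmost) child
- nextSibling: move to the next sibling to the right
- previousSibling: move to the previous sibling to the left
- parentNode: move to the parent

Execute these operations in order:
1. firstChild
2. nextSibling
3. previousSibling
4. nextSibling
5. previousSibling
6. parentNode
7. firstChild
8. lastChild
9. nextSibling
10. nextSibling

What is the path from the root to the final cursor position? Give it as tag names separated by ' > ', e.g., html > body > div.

Answer: aside > main

Derivation:
After 1 (firstChild): html
After 2 (nextSibling): ul
After 3 (previousSibling): html
After 4 (nextSibling): ul
After 5 (previousSibling): html
After 6 (parentNode): aside
After 7 (firstChild): html
After 8 (lastChild): html (no-op, stayed)
After 9 (nextSibling): ul
After 10 (nextSibling): main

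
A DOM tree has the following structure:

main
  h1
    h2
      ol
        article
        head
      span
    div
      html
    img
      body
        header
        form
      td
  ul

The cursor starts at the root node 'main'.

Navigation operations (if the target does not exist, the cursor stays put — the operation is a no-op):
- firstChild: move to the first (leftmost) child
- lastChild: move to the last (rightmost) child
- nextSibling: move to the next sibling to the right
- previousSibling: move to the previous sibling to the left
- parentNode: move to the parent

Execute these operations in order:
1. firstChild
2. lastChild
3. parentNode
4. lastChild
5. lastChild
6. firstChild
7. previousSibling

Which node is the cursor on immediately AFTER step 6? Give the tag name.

Answer: td

Derivation:
After 1 (firstChild): h1
After 2 (lastChild): img
After 3 (parentNode): h1
After 4 (lastChild): img
After 5 (lastChild): td
After 6 (firstChild): td (no-op, stayed)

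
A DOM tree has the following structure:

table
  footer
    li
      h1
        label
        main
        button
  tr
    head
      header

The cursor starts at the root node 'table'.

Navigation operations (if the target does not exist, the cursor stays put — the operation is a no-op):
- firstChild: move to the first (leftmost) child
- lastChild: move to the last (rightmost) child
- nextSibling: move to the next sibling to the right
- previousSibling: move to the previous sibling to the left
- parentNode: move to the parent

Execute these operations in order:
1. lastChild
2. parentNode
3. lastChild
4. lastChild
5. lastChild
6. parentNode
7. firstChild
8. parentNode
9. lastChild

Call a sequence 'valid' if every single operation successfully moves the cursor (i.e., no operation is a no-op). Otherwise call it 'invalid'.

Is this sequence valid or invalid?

After 1 (lastChild): tr
After 2 (parentNode): table
After 3 (lastChild): tr
After 4 (lastChild): head
After 5 (lastChild): header
After 6 (parentNode): head
After 7 (firstChild): header
After 8 (parentNode): head
After 9 (lastChild): header

Answer: valid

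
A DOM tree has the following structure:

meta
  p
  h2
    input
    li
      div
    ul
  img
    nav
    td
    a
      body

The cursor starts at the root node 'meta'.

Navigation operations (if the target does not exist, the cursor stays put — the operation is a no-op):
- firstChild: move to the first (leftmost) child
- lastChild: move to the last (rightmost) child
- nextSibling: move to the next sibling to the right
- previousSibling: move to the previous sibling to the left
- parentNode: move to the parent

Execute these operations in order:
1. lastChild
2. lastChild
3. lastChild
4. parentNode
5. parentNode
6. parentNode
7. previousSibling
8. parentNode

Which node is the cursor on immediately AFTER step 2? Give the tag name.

After 1 (lastChild): img
After 2 (lastChild): a

Answer: a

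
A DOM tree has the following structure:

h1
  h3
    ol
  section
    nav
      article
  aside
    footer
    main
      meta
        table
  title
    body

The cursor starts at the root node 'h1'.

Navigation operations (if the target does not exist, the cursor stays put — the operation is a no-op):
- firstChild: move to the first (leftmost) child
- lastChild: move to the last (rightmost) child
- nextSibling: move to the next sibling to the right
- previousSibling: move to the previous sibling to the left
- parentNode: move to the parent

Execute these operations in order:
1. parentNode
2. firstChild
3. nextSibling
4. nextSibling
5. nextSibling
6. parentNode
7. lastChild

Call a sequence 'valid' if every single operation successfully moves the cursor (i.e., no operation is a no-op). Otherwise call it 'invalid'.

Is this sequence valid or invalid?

After 1 (parentNode): h1 (no-op, stayed)
After 2 (firstChild): h3
After 3 (nextSibling): section
After 4 (nextSibling): aside
After 5 (nextSibling): title
After 6 (parentNode): h1
After 7 (lastChild): title

Answer: invalid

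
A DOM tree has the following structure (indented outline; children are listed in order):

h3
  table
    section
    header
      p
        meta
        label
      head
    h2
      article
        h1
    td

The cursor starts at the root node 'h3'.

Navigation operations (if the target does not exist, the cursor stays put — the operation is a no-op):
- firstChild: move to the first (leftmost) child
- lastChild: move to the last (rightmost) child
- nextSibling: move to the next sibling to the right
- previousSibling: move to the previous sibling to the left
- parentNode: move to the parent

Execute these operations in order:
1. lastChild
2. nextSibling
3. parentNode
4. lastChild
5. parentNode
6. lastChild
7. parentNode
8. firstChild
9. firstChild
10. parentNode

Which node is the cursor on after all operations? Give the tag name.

After 1 (lastChild): table
After 2 (nextSibling): table (no-op, stayed)
After 3 (parentNode): h3
After 4 (lastChild): table
After 5 (parentNode): h3
After 6 (lastChild): table
After 7 (parentNode): h3
After 8 (firstChild): table
After 9 (firstChild): section
After 10 (parentNode): table

Answer: table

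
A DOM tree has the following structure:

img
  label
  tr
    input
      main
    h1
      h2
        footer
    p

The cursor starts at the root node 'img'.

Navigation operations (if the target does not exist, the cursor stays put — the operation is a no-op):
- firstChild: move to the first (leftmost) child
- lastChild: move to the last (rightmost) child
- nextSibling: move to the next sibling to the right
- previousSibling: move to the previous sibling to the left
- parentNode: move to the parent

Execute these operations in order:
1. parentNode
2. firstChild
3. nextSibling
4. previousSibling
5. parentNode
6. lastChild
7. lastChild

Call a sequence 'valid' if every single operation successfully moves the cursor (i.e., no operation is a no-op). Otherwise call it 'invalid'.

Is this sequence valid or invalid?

Answer: invalid

Derivation:
After 1 (parentNode): img (no-op, stayed)
After 2 (firstChild): label
After 3 (nextSibling): tr
After 4 (previousSibling): label
After 5 (parentNode): img
After 6 (lastChild): tr
After 7 (lastChild): p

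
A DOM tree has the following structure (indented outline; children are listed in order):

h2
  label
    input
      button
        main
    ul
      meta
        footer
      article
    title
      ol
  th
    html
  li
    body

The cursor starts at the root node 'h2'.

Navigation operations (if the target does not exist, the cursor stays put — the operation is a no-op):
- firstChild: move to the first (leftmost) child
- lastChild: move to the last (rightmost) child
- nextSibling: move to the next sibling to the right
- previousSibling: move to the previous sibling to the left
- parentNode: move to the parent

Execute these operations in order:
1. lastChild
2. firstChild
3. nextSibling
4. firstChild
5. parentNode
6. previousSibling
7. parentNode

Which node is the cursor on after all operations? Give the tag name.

Answer: h2

Derivation:
After 1 (lastChild): li
After 2 (firstChild): body
After 3 (nextSibling): body (no-op, stayed)
After 4 (firstChild): body (no-op, stayed)
After 5 (parentNode): li
After 6 (previousSibling): th
After 7 (parentNode): h2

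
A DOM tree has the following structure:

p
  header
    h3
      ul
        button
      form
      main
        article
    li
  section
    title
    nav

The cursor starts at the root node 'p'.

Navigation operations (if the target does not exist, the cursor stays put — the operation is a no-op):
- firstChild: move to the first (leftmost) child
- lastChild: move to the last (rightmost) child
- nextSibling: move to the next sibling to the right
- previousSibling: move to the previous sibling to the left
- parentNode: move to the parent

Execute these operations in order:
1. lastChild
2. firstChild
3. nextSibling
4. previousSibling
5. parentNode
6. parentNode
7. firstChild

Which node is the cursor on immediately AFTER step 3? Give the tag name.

After 1 (lastChild): section
After 2 (firstChild): title
After 3 (nextSibling): nav

Answer: nav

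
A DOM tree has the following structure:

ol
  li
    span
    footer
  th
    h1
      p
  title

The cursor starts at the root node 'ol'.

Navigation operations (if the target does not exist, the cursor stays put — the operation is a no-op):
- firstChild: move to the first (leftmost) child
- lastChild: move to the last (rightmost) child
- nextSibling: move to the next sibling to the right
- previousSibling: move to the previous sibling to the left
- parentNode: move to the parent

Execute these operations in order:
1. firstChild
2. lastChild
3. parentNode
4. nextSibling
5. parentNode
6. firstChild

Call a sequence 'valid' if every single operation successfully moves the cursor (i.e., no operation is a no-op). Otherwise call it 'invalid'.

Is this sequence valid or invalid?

After 1 (firstChild): li
After 2 (lastChild): footer
After 3 (parentNode): li
After 4 (nextSibling): th
After 5 (parentNode): ol
After 6 (firstChild): li

Answer: valid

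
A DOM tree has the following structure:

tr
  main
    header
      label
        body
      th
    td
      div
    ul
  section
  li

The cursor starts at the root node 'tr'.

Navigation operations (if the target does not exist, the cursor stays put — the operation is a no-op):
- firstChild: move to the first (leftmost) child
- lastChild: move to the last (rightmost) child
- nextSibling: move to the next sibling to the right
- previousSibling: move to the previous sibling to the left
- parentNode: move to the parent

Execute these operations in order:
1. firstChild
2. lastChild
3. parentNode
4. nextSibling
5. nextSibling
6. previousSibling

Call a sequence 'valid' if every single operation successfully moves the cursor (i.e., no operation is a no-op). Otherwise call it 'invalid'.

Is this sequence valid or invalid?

After 1 (firstChild): main
After 2 (lastChild): ul
After 3 (parentNode): main
After 4 (nextSibling): section
After 5 (nextSibling): li
After 6 (previousSibling): section

Answer: valid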